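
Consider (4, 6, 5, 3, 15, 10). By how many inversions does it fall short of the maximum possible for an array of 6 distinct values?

Maximum inversions for 6 distinct elements is C(6, 2) = 6·5/2 = 15.
Current inversions — for each element, count later smaller elements:
4: 1
6: 2
5: 1
3: 0
15: 1
10: 0
Current total: 1 + 2 + 1 + 0 + 1 + 0 = 5
Shortfall: 15 − 5 = 10

10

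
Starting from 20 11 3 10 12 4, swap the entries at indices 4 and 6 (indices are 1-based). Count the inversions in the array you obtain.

9

Positions 4 and 6 hold 10 and 4; after swapping, the array is [20, 11, 3, 4, 12, 10].
Element-by-element contributions:
20: 5
11: 3
3: 0
4: 0
12: 1
10: 0
Sum: 5 + 3 + 0 + 0 + 1 + 0 = 9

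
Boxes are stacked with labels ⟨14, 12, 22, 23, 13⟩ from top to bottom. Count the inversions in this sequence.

Inversions: 4

Listing every pair i<j with a[i]>a[j] (using 1-based positions):
(1,2): 14 > 12
(1,5): 14 > 13
(3,5): 22 > 13
(4,5): 23 > 13
That's 4 pairs.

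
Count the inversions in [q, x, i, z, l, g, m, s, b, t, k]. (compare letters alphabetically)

Sweep left to right; for each value list the smaller values that follow it:
q: 6
x: 8
i: 2
z: 7
l: 3
g: 1
m: 2
s: 2
b: 0
t: 1
k: 0
Sum: 6 + 8 + 2 + 7 + 3 + 1 + 2 + 2 + 0 + 1 + 0 = 32

There are 32 inversions.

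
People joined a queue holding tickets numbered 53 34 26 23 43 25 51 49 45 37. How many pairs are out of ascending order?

Element-by-element contributions:
53: 9
34: 3
26: 2
23: 0
43: 2
25: 0
51: 3
49: 2
45: 1
37: 0
Sum: 9 + 3 + 2 + 0 + 2 + 0 + 3 + 2 + 1 + 0 = 22

There are 22 inversions.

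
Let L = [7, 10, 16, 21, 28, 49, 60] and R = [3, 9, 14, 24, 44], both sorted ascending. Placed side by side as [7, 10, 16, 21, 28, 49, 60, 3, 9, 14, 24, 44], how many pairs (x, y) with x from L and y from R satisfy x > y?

For each element r of the right run, count left-run elements greater than r:
r = 3: 7, 10, 16, 21, 28, 49, 60 → 7
r = 9: 10, 16, 21, 28, 49, 60 → 6
r = 14: 16, 21, 28, 49, 60 → 5
r = 24: 28, 49, 60 → 3
r = 44: 49, 60 → 2
Cross-inversions: 7 + 6 + 5 + 3 + 2 = 23

23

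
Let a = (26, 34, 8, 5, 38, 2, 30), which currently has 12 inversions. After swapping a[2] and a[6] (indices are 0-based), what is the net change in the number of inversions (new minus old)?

+1

Positions 2 and 6 hold 8 and 30; after swapping, the array is [26, 34, 30, 5, 38, 2, 8].
For each element, count later entries that are smaller:
26 → 5, 2, 8 → 3
34 → 30, 5, 2, 8 → 4
30 → 5, 2, 8 → 3
5 → 2 → 1
38 → 2, 8 → 2
2 → none → 0
8 → none → 0
Sum: 3 + 4 + 3 + 1 + 2 + 0 + 0 = 13
Change: 13 − 12 = +1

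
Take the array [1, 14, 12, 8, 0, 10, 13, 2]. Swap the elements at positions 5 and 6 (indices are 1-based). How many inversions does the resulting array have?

Positions 5 and 6 hold 0 and 10; after swapping, the array is [1, 14, 12, 8, 10, 0, 13, 2].
For each element, count later entries that are smaller:
1: 1
14: 6
12: 4
8: 2
10: 2
0: 0
13: 1
2: 0
Sum: 1 + 6 + 4 + 2 + 2 + 0 + 1 + 0 = 16

16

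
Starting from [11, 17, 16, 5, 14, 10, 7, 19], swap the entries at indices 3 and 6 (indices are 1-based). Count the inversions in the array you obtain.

Inversions: 12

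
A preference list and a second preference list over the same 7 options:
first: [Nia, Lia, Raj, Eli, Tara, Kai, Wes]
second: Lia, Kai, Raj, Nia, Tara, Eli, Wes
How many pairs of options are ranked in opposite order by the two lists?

There are 7 pairs.

Assign each item its position (1..7) in the first ordering, then rewrite the second ordering as that position sequence:
positions: Nia→1, Lia→2, Raj→3, Eli→4, Tara→5, Kai→6, Wes→7
second ordering as positions: [2, 6, 3, 1, 5, 4, 7]
Discordant pairs = inversions in this position sequence.
2: 1 → 1
6: 3, 1, 5, 4 → 4
3: 1 → 1
1: 0
5: 4 → 1
4: 0
7: 0
Total: 1 + 4 + 1 + 0 + 1 + 0 + 0 = 7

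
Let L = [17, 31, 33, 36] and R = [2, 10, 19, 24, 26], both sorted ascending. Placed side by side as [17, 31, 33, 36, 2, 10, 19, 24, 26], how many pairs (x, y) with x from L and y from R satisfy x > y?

Take each right-half value and tally the left-half values above it:
r = 2: 17, 31, 33, 36 → 4
r = 10: 17, 31, 33, 36 → 4
r = 19: 31, 33, 36 → 3
r = 24: 31, 33, 36 → 3
r = 26: 31, 33, 36 → 3
Cross-inversions: 4 + 4 + 3 + 3 + 3 = 17

17 split inversions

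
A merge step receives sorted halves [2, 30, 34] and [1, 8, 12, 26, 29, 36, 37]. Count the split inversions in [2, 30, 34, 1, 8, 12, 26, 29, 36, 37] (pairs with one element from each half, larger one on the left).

Take each right-half value and tally the left-half values above it:
r = 1: 2, 30, 34 → 3
r = 8: 30, 34 → 2
r = 12: 30, 34 → 2
r = 26: 30, 34 → 2
r = 29: 30, 34 → 2
r = 36: none → 0
r = 37: none → 0
Cross-inversions: 3 + 2 + 2 + 2 + 2 + 0 + 0 = 11

Cross-inversions: 11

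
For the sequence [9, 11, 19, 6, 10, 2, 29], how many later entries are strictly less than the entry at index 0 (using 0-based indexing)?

2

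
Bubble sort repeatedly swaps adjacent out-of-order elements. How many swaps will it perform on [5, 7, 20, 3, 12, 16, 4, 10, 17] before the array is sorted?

Swaps: 14

The minimum number of adjacent swaps to sort an array equals its inversion count, since every such swap removes exactly one inversion.
Count inversions — for each element, later elements that are smaller:
5: 3, 4 → 2
7: 3, 4 → 2
20: 3, 12, 16, 4, 10, 17 → 6
3: none → 0
12: 4, 10 → 2
16: 4, 10 → 2
4: none → 0
10: none → 0
17: none → 0
Total inversions: 2 + 2 + 6 + 0 + 2 + 2 + 0 + 0 + 0 = 14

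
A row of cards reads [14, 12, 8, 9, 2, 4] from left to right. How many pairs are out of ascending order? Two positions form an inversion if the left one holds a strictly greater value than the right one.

Inversions: 13

Element-by-element contributions:
14: 5
12: 4
8: 2
9: 2
2: 0
4: 0
Sum: 5 + 4 + 2 + 2 + 0 + 0 = 13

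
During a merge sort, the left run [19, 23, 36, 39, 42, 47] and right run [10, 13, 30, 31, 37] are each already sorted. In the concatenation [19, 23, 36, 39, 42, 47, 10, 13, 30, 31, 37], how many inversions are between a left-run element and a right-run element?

For each element r of the right run, count left-run elements greater than r:
r = 10: 19, 23, 36, 39, 42, 47 → 6
r = 13: 19, 23, 36, 39, 42, 47 → 6
r = 30: 36, 39, 42, 47 → 4
r = 31: 36, 39, 42, 47 → 4
r = 37: 39, 42, 47 → 3
Cross-inversions: 6 + 6 + 4 + 4 + 3 = 23

23 cross-inversions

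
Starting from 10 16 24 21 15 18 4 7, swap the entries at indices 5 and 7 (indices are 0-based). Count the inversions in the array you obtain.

Positions 5 and 7 hold 18 and 7; after swapping, the array is [10, 16, 24, 21, 15, 7, 4, 18].
Element-by-element contributions:
10 → 7, 4 → 2
16 → 15, 7, 4 → 3
24 → 21, 15, 7, 4, 18 → 5
21 → 15, 7, 4, 18 → 4
15 → 7, 4 → 2
7 → 4 → 1
4 → none → 0
18 → none → 0
Sum: 2 + 3 + 5 + 4 + 2 + 1 + 0 + 0 = 17

17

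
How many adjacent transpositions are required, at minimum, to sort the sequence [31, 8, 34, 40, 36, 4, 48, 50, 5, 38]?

17 adjacent swaps

The minimum number of adjacent swaps to sort an array equals its inversion count, since every such swap removes exactly one inversion.
Count inversions — for each element, later elements that are smaller:
31: 8, 4, 5 → 3
8: 4, 5 → 2
34: 4, 5 → 2
40: 36, 4, 5, 38 → 4
36: 4, 5 → 2
4: none → 0
48: 5, 38 → 2
50: 5, 38 → 2
5: none → 0
38: none → 0
Total inversions: 3 + 2 + 2 + 4 + 2 + 0 + 2 + 2 + 0 + 0 = 17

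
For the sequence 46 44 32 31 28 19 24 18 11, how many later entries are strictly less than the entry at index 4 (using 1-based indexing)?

5 such elements

The element at index 4 is 31.
Elements after it: 28, 19, 24, 18, 11
Those smaller than 31: 28, 19, 24, 18, 11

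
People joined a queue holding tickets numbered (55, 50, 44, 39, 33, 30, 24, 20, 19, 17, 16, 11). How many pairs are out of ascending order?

66 out-of-order pairs

Element-by-element contributions:
55 → 50, 44, 39, 33, 30, 24, 20, 19, 17, 16, 11 → 11
50 → 44, 39, 33, 30, 24, 20, 19, 17, 16, 11 → 10
44 → 39, 33, 30, 24, 20, 19, 17, 16, 11 → 9
39 → 33, 30, 24, 20, 19, 17, 16, 11 → 8
33 → 30, 24, 20, 19, 17, 16, 11 → 7
30 → 24, 20, 19, 17, 16, 11 → 6
24 → 20, 19, 17, 16, 11 → 5
20 → 19, 17, 16, 11 → 4
19 → 17, 16, 11 → 3
17 → 16, 11 → 2
16 → 11 → 1
11 → none → 0
Sum: 11 + 10 + 9 + 8 + 7 + 6 + 5 + 4 + 3 + 2 + 1 + 0 = 66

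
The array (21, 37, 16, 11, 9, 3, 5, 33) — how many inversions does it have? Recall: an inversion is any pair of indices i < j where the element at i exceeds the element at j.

Inversions: 20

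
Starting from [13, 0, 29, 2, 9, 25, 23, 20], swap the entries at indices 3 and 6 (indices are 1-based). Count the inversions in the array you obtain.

10 inversions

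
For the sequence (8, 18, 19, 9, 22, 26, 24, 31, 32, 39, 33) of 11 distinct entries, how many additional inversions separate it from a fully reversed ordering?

51

Maximum inversions for 11 distinct elements is C(11, 2) = 11·10/2 = 55.
Current inversions — for each element, count later smaller elements:
8: 0
18: 1
19: 1
9: 0
22: 0
26: 1
24: 0
31: 0
32: 0
39: 1
33: 0
Current total: 0 + 1 + 1 + 0 + 0 + 1 + 0 + 0 + 0 + 1 + 0 = 4
Shortfall: 55 − 4 = 51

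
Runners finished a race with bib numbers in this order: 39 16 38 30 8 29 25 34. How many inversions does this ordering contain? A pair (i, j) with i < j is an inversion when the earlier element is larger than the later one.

Count, for each position, how many later elements it exceeds:
39: 7
16: 1
38: 5
30: 3
8: 0
29: 1
25: 0
34: 0
Sum: 7 + 1 + 5 + 3 + 0 + 1 + 0 + 0 = 17

17 inversions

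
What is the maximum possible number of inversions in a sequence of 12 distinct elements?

The maximum occurs when the array is in strictly decreasing order: every one of the C(12, 2) pairs is inverted.
C(12, 2) = 12·11/2 = 66

66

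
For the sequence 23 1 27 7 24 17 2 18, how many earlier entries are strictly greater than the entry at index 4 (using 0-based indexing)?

1 such element

The element at index 4 is 24.
Elements before it: 23, 1, 27, 7
Those larger than 24: 27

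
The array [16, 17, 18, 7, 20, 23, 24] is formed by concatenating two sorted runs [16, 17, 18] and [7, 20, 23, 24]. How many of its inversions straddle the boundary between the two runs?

3

For each element r of the right run, count left-run elements greater than r:
r = 7: 16, 17, 18 → 3
r = 20: none → 0
r = 23: none → 0
r = 24: none → 0
Cross-inversions: 3 + 0 + 0 + 0 = 3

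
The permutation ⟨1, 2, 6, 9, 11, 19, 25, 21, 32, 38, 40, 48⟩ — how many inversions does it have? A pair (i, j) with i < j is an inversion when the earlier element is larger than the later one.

1

For each element, count later entries that are smaller:
1: 0
2: 0
6: 0
9: 0
11: 0
19: 0
25: 1
21: 0
32: 0
38: 0
40: 0
48: 0
Sum: 0 + 0 + 0 + 0 + 0 + 0 + 1 + 0 + 0 + 0 + 0 + 0 = 1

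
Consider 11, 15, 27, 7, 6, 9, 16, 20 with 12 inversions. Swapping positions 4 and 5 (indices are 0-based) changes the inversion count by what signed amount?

+1

Positions 4 and 5 hold 6 and 9; after swapping, the array is [11, 15, 27, 7, 9, 6, 16, 20].
Count, for each position, how many later elements it exceeds:
11 → 7, 9, 6 → 3
15 → 7, 9, 6 → 3
27 → 7, 9, 6, 16, 20 → 5
7 → 6 → 1
9 → 6 → 1
6 → none → 0
16 → none → 0
20 → none → 0
Sum: 3 + 3 + 5 + 1 + 1 + 0 + 0 + 0 = 13
Change: 13 − 12 = +1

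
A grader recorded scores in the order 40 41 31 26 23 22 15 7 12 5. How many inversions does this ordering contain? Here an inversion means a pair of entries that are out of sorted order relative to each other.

43

Count, for each position, how many later elements it exceeds:
40 → 31, 26, 23, 22, 15, 7, 12, 5 → 8
41 → 31, 26, 23, 22, 15, 7, 12, 5 → 8
31 → 26, 23, 22, 15, 7, 12, 5 → 7
26 → 23, 22, 15, 7, 12, 5 → 6
23 → 22, 15, 7, 12, 5 → 5
22 → 15, 7, 12, 5 → 4
15 → 7, 12, 5 → 3
7 → 5 → 1
12 → 5 → 1
5 → none → 0
Sum: 8 + 8 + 7 + 6 + 5 + 4 + 3 + 1 + 1 + 0 = 43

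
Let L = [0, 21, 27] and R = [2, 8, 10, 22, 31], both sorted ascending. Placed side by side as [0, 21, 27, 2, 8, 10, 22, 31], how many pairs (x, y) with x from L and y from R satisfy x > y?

There are 7 cross-inversions.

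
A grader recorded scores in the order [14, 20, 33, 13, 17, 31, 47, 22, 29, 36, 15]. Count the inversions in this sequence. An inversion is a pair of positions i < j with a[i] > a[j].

Count, for each position, how many later elements it exceeds:
14: 1
20: 3
33: 6
13: 0
17: 1
31: 3
47: 4
22: 1
29: 1
36: 1
15: 0
Sum: 1 + 3 + 6 + 0 + 1 + 3 + 4 + 1 + 1 + 1 + 0 = 21

21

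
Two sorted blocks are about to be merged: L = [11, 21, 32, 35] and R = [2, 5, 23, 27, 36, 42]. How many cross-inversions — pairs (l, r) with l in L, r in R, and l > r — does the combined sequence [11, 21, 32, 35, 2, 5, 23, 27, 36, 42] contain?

12

For each element r of the right run, count left-run elements greater than r:
r = 2: 11, 21, 32, 35 → 4
r = 5: 11, 21, 32, 35 → 4
r = 23: 32, 35 → 2
r = 27: 32, 35 → 2
r = 36: none → 0
r = 42: none → 0
Cross-inversions: 4 + 4 + 2 + 2 + 0 + 0 = 12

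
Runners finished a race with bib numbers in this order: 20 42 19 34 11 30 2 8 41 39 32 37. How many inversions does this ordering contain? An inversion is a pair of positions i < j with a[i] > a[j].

Inversions: 31

Sweep left to right; for each value list the smaller values that follow it:
20: 4
42: 10
19: 3
34: 5
11: 2
30: 2
2: 0
8: 0
41: 3
39: 2
32: 0
37: 0
Sum: 4 + 10 + 3 + 5 + 2 + 2 + 0 + 0 + 3 + 2 + 0 + 0 = 31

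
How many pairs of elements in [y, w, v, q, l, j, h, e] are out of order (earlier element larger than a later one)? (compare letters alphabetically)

28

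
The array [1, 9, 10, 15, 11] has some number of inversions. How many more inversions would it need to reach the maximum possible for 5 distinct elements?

Maximum inversions for 5 distinct elements is C(5, 2) = 5·4/2 = 10.
Current inversions — for each element, count later smaller elements:
1: 0
9: 0
10: 0
15: 1
11: 0
Current total: 0 + 0 + 0 + 1 + 0 = 1
Shortfall: 10 − 1 = 9

9 inversions short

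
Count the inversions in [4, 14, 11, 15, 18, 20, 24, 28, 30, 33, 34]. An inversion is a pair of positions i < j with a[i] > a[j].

For each element, count later entries that are smaller:
4 → none → 0
14 → 11 → 1
11 → none → 0
15 → none → 0
18 → none → 0
20 → none → 0
24 → none → 0
28 → none → 0
30 → none → 0
33 → none → 0
34 → none → 0
Sum: 0 + 1 + 0 + 0 + 0 + 0 + 0 + 0 + 0 + 0 + 0 = 1

1 inversion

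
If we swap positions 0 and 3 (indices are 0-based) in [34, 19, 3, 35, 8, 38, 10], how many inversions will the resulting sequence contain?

11

Positions 0 and 3 hold 34 and 35; after swapping, the array is [35, 19, 3, 34, 8, 38, 10].
Element-by-element contributions:
35 → 19, 3, 34, 8, 10 → 5
19 → 3, 8, 10 → 3
3 → none → 0
34 → 8, 10 → 2
8 → none → 0
38 → 10 → 1
10 → none → 0
Sum: 5 + 3 + 0 + 2 + 0 + 1 + 0 = 11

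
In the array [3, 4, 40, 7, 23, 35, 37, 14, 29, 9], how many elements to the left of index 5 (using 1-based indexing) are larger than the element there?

1 such element

The element at index 5 is 23.
Elements before it: 3, 4, 40, 7
Those larger than 23: 40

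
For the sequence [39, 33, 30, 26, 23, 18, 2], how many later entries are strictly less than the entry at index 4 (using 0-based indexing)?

The element at index 4 is 23.
Elements after it: 18, 2
Those smaller than 23: 18, 2

2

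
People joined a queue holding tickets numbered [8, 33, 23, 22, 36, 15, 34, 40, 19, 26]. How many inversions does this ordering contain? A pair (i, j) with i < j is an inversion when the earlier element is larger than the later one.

18

Element-by-element contributions:
8: 0
33: 5
23: 3
22: 2
36: 4
15: 0
34: 2
40: 2
19: 0
26: 0
Sum: 0 + 5 + 3 + 2 + 4 + 0 + 2 + 2 + 0 + 0 = 18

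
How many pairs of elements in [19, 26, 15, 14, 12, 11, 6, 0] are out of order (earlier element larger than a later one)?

Count, for each position, how many later elements it exceeds:
19 → 15, 14, 12, 11, 6, 0 → 6
26 → 15, 14, 12, 11, 6, 0 → 6
15 → 14, 12, 11, 6, 0 → 5
14 → 12, 11, 6, 0 → 4
12 → 11, 6, 0 → 3
11 → 6, 0 → 2
6 → 0 → 1
0 → none → 0
Sum: 6 + 6 + 5 + 4 + 3 + 2 + 1 + 0 = 27

27 inversions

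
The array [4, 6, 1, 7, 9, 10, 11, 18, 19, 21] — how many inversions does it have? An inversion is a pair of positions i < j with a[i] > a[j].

2 inversions

For each element, count later entries that are smaller:
4: 1
6: 1
1: 0
7: 0
9: 0
10: 0
11: 0
18: 0
19: 0
21: 0
Sum: 1 + 1 + 0 + 0 + 0 + 0 + 0 + 0 + 0 + 0 = 2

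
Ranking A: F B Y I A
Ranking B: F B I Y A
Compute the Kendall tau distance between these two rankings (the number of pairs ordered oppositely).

There is 1 discordant pair.

Assign each item its position (1..5) in the first ordering, then rewrite the second ordering as that position sequence:
positions: F→1, B→2, Y→3, I→4, A→5
second ordering as positions: [1, 2, 4, 3, 5]
Discordant pairs = inversions in this position sequence.
1: 0
2: 0
4: 3 → 1
3: 0
5: 0
Total: 0 + 0 + 1 + 0 + 0 = 1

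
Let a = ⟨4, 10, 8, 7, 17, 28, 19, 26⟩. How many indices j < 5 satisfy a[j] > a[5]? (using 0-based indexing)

0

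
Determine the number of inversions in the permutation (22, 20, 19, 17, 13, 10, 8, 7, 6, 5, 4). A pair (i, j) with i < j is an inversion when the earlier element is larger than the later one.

For each element, count later entries that are smaller:
22: 10
20: 9
19: 8
17: 7
13: 6
10: 5
8: 4
7: 3
6: 2
5: 1
4: 0
Sum: 10 + 9 + 8 + 7 + 6 + 5 + 4 + 3 + 2 + 1 + 0 = 55

Inversions: 55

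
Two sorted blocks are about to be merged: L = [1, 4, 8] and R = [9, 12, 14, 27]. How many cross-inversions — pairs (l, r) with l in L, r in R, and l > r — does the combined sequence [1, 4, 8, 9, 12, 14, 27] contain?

0 cross-inversions

For each element r of the right run, count left-run elements greater than r:
r = 9: none → 0
r = 12: none → 0
r = 14: none → 0
r = 27: none → 0
Cross-inversions: 0 + 0 + 0 + 0 = 0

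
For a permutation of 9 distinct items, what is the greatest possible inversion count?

A reversed (strictly descending) arrangement makes every pair an inversion, giving C(9, 2) inversions.
C(9, 2) = 9·8/2 = 36

36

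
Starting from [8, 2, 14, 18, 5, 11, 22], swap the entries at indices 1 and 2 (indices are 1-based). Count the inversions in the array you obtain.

5 inversions

Positions 1 and 2 hold 8 and 2; after swapping, the array is [2, 8, 14, 18, 5, 11, 22].
Element-by-element contributions:
2 → none → 0
8 → 5 → 1
14 → 5, 11 → 2
18 → 5, 11 → 2
5 → none → 0
11 → none → 0
22 → none → 0
Sum: 0 + 1 + 2 + 2 + 0 + 0 + 0 = 5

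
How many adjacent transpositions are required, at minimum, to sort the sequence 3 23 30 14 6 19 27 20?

11 swaps

Minimum adjacent swaps = number of inversions (each swap of adjacent out-of-order elements removes one inversion and no swap can remove more).
Count inversions — for each element, later elements that are smaller:
3: none → 0
23: 14, 6, 19, 20 → 4
30: 14, 6, 19, 27, 20 → 5
14: 6 → 1
6: none → 0
19: none → 0
27: 20 → 1
20: none → 0
Total inversions: 0 + 4 + 5 + 1 + 0 + 0 + 1 + 0 = 11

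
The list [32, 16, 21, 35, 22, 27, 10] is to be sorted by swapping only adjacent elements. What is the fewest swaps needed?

The minimum number of adjacent swaps to sort an array equals its inversion count, since every such swap removes exactly one inversion.
Count inversions — for each element, later elements that are smaller:
32: 16, 21, 22, 27, 10 → 5
16: 10 → 1
21: 10 → 1
35: 22, 27, 10 → 3
22: 10 → 1
27: 10 → 1
10: none → 0
Total inversions: 5 + 1 + 1 + 3 + 1 + 1 + 0 = 12

There are 12 swaps.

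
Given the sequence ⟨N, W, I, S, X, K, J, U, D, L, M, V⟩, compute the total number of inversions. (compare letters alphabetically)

Element-by-element contributions:
N → I, K, J, D, L, M → 6
W → I, S, K, J, U, D, L, M, V → 9
I → D → 1
S → K, J, D, L, M → 5
X → K, J, U, D, L, M, V → 7
K → J, D → 2
J → D → 1
U → D, L, M → 3
D → none → 0
L → none → 0
M → none → 0
V → none → 0
Sum: 6 + 9 + 1 + 5 + 7 + 2 + 1 + 3 + 0 + 0 + 0 + 0 = 34

34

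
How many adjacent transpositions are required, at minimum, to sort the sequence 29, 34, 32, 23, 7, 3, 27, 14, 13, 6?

The minimum number of adjacent swaps to sort an array equals its inversion count, since every such swap removes exactly one inversion.
Count inversions — for each element, later elements that are smaller:
29: 23, 7, 3, 27, 14, 13, 6 → 7
34: 32, 23, 7, 3, 27, 14, 13, 6 → 8
32: 23, 7, 3, 27, 14, 13, 6 → 7
23: 7, 3, 14, 13, 6 → 5
7: 3, 6 → 2
3: none → 0
27: 14, 13, 6 → 3
14: 13, 6 → 2
13: 6 → 1
6: none → 0
Total inversions: 7 + 8 + 7 + 5 + 2 + 0 + 3 + 2 + 1 + 0 = 35

35 swaps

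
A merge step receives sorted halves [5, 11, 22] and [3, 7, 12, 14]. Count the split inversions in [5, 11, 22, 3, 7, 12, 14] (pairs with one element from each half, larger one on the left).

7

Count, for every r in R, how many entries of L exceed r:
r = 3: 5, 11, 22 → 3
r = 7: 11, 22 → 2
r = 12: 22 → 1
r = 14: 22 → 1
Cross-inversions: 3 + 2 + 1 + 1 = 7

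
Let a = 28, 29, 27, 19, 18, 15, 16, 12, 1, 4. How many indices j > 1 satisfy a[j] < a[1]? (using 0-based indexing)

8

The element at index 1 is 29.
Elements after it: 27, 19, 18, 15, 16, 12, 1, 4
Those smaller than 29: 27, 19, 18, 15, 16, 12, 1, 4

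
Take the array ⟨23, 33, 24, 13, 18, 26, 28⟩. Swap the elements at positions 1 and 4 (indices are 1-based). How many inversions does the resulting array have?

8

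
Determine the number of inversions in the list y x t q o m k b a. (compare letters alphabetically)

36 inversions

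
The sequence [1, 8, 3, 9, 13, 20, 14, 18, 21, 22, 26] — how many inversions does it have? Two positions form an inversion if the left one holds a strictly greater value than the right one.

Sweep left to right; for each value list the smaller values that follow it:
1: 0
8: 1
3: 0
9: 0
13: 0
20: 2
14: 0
18: 0
21: 0
22: 0
26: 0
Sum: 0 + 1 + 0 + 0 + 0 + 2 + 0 + 0 + 0 + 0 + 0 = 3

3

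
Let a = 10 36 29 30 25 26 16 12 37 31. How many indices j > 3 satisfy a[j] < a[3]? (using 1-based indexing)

4 such elements

The element at index 3 is 29.
Elements after it: 30, 25, 26, 16, 12, 37, 31
Those smaller than 29: 25, 26, 16, 12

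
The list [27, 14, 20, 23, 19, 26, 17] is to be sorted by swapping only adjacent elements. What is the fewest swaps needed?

12

The minimum number of adjacent swaps to sort an array equals its inversion count, since every such swap removes exactly one inversion.
Count inversions — for each element, later elements that are smaller:
27: 14, 20, 23, 19, 26, 17 → 6
14: none → 0
20: 19, 17 → 2
23: 19, 17 → 2
19: 17 → 1
26: 17 → 1
17: none → 0
Total inversions: 6 + 0 + 2 + 2 + 1 + 1 + 0 = 12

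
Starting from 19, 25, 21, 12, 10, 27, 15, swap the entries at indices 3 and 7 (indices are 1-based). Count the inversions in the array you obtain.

Positions 3 and 7 hold 21 and 15; after swapping, the array is [19, 25, 15, 12, 10, 27, 21].
Sweep left to right; for each value list the smaller values that follow it:
19 → 15, 12, 10 → 3
25 → 15, 12, 10, 21 → 4
15 → 12, 10 → 2
12 → 10 → 1
10 → none → 0
27 → 21 → 1
21 → none → 0
Sum: 3 + 4 + 2 + 1 + 0 + 1 + 0 = 11

11 inversions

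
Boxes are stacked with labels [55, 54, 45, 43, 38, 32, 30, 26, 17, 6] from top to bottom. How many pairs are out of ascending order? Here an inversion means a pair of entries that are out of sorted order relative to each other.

Sweep left to right; for each value list the smaller values that follow it:
55 → 54, 45, 43, 38, 32, 30, 26, 17, 6 → 9
54 → 45, 43, 38, 32, 30, 26, 17, 6 → 8
45 → 43, 38, 32, 30, 26, 17, 6 → 7
43 → 38, 32, 30, 26, 17, 6 → 6
38 → 32, 30, 26, 17, 6 → 5
32 → 30, 26, 17, 6 → 4
30 → 26, 17, 6 → 3
26 → 17, 6 → 2
17 → 6 → 1
6 → none → 0
Sum: 9 + 8 + 7 + 6 + 5 + 4 + 3 + 2 + 1 + 0 = 45

Out-of-order pairs: 45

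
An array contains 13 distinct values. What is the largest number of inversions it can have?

78

The maximum occurs when the array is in strictly decreasing order: every one of the C(13, 2) pairs is inverted.
C(13, 2) = 13·12/2 = 78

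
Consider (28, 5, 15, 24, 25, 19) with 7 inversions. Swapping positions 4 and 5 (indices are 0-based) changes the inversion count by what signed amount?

Positions 4 and 5 hold 25 and 19; after swapping, the array is [28, 5, 15, 24, 19, 25].
Element-by-element contributions:
28: 5
5: 0
15: 0
24: 1
19: 0
25: 0
Sum: 5 + 0 + 0 + 1 + 0 + 0 = 6
Change: 6 − 7 = -1

-1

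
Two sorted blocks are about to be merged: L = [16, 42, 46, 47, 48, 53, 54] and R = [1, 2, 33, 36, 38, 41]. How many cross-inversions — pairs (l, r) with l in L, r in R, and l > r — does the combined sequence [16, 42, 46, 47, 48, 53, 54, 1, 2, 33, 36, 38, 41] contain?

38

Take each right-half value and tally the left-half values above it:
r = 1: 16, 42, 46, 47, 48, 53, 54 → 7
r = 2: 16, 42, 46, 47, 48, 53, 54 → 7
r = 33: 42, 46, 47, 48, 53, 54 → 6
r = 36: 42, 46, 47, 48, 53, 54 → 6
r = 38: 42, 46, 47, 48, 53, 54 → 6
r = 41: 42, 46, 47, 48, 53, 54 → 6
Cross-inversions: 7 + 7 + 6 + 6 + 6 + 6 = 38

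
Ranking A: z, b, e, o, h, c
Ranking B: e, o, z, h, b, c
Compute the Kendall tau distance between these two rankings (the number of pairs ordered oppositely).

5 discordant pairs

Assign each item its position (1..6) in the first ordering, then rewrite the second ordering as that position sequence:
positions: z→1, b→2, e→3, o→4, h→5, c→6
second ordering as positions: [3, 4, 1, 5, 2, 6]
Discordant pairs = inversions in this position sequence.
3: 1, 2 → 2
4: 1, 2 → 2
1: 0
5: 2 → 1
2: 0
6: 0
Total: 2 + 2 + 0 + 1 + 0 + 0 = 5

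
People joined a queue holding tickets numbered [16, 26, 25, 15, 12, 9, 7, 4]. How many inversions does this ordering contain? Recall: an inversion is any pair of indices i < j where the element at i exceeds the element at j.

Sweep left to right; for each value list the smaller values that follow it:
16 → 15, 12, 9, 7, 4 → 5
26 → 25, 15, 12, 9, 7, 4 → 6
25 → 15, 12, 9, 7, 4 → 5
15 → 12, 9, 7, 4 → 4
12 → 9, 7, 4 → 3
9 → 7, 4 → 2
7 → 4 → 1
4 → none → 0
Sum: 5 + 6 + 5 + 4 + 3 + 2 + 1 + 0 = 26

26 inversions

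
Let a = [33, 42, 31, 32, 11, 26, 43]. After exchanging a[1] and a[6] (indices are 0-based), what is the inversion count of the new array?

Positions 1 and 6 hold 42 and 43; after swapping, the array is [33, 43, 31, 32, 11, 26, 42].
For each element, count later entries that are smaller:
33: 4
43: 5
31: 2
32: 2
11: 0
26: 0
42: 0
Sum: 4 + 5 + 2 + 2 + 0 + 0 + 0 = 13

13 inversions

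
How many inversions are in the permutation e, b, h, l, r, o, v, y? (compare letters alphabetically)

2

Element-by-element contributions:
e → b → 1
b → none → 0
h → none → 0
l → none → 0
r → o → 1
o → none → 0
v → none → 0
y → none → 0
Sum: 1 + 0 + 0 + 0 + 1 + 0 + 0 + 0 = 2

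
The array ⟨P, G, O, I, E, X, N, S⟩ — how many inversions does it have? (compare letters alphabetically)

For each element, count later entries that are smaller:
P → G, O, I, E, N → 5
G → E → 1
O → I, E, N → 3
I → E → 1
E → none → 0
X → N, S → 2
N → none → 0
S → none → 0
Sum: 5 + 1 + 3 + 1 + 0 + 2 + 0 + 0 = 12

12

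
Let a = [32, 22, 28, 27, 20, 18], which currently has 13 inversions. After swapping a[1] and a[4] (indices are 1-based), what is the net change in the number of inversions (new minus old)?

Positions 1 and 4 hold 32 and 27; after swapping, the array is [27, 22, 28, 32, 20, 18].
Sweep left to right; for each value list the smaller values that follow it:
27 → 22, 20, 18 → 3
22 → 20, 18 → 2
28 → 20, 18 → 2
32 → 20, 18 → 2
20 → 18 → 1
18 → none → 0
Sum: 3 + 2 + 2 + 2 + 1 + 0 = 10
Change: 10 − 13 = -3

-3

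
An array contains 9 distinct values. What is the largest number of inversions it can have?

Inversions: 36

A reversed (strictly descending) arrangement makes every pair an inversion, giving C(9, 2) inversions.
C(9, 2) = 9·8/2 = 36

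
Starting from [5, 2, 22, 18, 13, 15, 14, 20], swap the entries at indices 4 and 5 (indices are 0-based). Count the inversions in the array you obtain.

Positions 4 and 5 hold 13 and 15; after swapping, the array is [5, 2, 22, 18, 15, 13, 14, 20].
For each element, count later entries that are smaller:
5: 1
2: 0
22: 5
18: 3
15: 2
13: 0
14: 0
20: 0
Sum: 1 + 0 + 5 + 3 + 2 + 0 + 0 + 0 = 11

11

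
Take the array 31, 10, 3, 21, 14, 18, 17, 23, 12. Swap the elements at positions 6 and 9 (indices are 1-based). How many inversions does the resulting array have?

Positions 6 and 9 hold 18 and 12; after swapping, the array is [31, 10, 3, 21, 14, 12, 17, 23, 18].
Count, for each position, how many later elements it exceeds:
31: 8
10: 1
3: 0
21: 4
14: 1
12: 0
17: 0
23: 1
18: 0
Sum: 8 + 1 + 0 + 4 + 1 + 0 + 0 + 1 + 0 = 15

15 inversions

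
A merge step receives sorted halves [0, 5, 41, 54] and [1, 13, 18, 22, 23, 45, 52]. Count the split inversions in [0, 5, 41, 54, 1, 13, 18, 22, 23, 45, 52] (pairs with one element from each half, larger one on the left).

For each element r of the right run, count left-run elements greater than r:
r = 1: 5, 41, 54 → 3
r = 13: 41, 54 → 2
r = 18: 41, 54 → 2
r = 22: 41, 54 → 2
r = 23: 41, 54 → 2
r = 45: 54 → 1
r = 52: 54 → 1
Cross-inversions: 3 + 2 + 2 + 2 + 2 + 1 + 1 = 13

There are 13 cross-inversions.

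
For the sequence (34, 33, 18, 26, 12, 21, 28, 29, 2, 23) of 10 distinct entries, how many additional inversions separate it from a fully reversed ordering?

16

Maximum inversions for 10 distinct elements is C(10, 2) = 10·9/2 = 45.
Current inversions — for each element, count later smaller elements:
34: 9
33: 8
18: 2
26: 4
12: 1
21: 1
28: 2
29: 2
2: 0
23: 0
Current total: 9 + 8 + 2 + 4 + 1 + 1 + 2 + 2 + 0 + 0 = 29
Shortfall: 45 − 29 = 16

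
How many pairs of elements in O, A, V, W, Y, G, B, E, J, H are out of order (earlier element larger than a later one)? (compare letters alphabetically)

24 inversions

For each element, count later entries that are smaller:
O → A, G, B, E, J, H → 6
A → none → 0
V → G, B, E, J, H → 5
W → G, B, E, J, H → 5
Y → G, B, E, J, H → 5
G → B, E → 2
B → none → 0
E → none → 0
J → H → 1
H → none → 0
Sum: 6 + 0 + 5 + 5 + 5 + 2 + 0 + 0 + 1 + 0 = 24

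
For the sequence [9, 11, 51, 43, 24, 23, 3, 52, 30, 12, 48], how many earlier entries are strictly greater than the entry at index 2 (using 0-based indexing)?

The element at index 2 is 51.
Elements before it: 9, 11
None of them are larger than 51.

0 such elements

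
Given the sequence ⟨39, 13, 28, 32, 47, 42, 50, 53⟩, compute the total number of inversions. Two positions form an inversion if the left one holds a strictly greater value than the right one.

4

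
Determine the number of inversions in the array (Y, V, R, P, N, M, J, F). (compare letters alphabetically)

Inversions: 28

Count, for each position, how many later elements it exceeds:
Y: 7
V: 6
R: 5
P: 4
N: 3
M: 2
J: 1
F: 0
Sum: 7 + 6 + 5 + 4 + 3 + 2 + 1 + 0 = 28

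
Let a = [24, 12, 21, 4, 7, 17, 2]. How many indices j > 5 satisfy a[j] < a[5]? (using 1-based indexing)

1

The element at index 5 is 7.
Elements after it: 17, 2
Those smaller than 7: 2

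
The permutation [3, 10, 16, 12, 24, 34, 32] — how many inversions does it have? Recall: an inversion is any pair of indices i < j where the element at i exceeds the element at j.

2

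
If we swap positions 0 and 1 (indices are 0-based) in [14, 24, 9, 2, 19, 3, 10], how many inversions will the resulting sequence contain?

14

Positions 0 and 1 hold 14 and 24; after swapping, the array is [24, 14, 9, 2, 19, 3, 10].
Sweep left to right; for each value list the smaller values that follow it:
24: 6
14: 4
9: 2
2: 0
19: 2
3: 0
10: 0
Sum: 6 + 4 + 2 + 0 + 2 + 0 + 0 = 14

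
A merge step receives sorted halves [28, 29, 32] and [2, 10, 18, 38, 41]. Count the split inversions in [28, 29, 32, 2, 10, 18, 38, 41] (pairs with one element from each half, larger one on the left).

9

Count, for every r in R, how many entries of L exceed r:
r = 2: 28, 29, 32 → 3
r = 10: 28, 29, 32 → 3
r = 18: 28, 29, 32 → 3
r = 38: none → 0
r = 41: none → 0
Cross-inversions: 3 + 3 + 3 + 0 + 0 = 9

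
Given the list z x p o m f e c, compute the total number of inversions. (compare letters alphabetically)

There are 28 inversions.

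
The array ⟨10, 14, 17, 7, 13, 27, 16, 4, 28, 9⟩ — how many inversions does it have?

21

Sweep left to right; for each value list the smaller values that follow it:
10 → 7, 4, 9 → 3
14 → 7, 13, 4, 9 → 4
17 → 7, 13, 16, 4, 9 → 5
7 → 4 → 1
13 → 4, 9 → 2
27 → 16, 4, 9 → 3
16 → 4, 9 → 2
4 → none → 0
28 → 9 → 1
9 → none → 0
Sum: 3 + 4 + 5 + 1 + 2 + 3 + 2 + 0 + 1 + 0 = 21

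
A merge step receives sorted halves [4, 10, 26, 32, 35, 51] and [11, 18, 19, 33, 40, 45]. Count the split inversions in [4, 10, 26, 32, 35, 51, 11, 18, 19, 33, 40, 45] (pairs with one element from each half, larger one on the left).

For each element r of the right run, count left-run elements greater than r:
r = 11: 26, 32, 35, 51 → 4
r = 18: 26, 32, 35, 51 → 4
r = 19: 26, 32, 35, 51 → 4
r = 33: 35, 51 → 2
r = 40: 51 → 1
r = 45: 51 → 1
Cross-inversions: 4 + 4 + 4 + 2 + 1 + 1 = 16

16 cross-inversions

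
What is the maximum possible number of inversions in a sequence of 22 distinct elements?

Inversions: 231

The maximum occurs when the array is in strictly decreasing order: every one of the C(22, 2) pairs is inverted.
C(22, 2) = 22·21/2 = 231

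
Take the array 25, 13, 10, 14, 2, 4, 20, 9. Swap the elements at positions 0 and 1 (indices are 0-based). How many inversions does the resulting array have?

Positions 0 and 1 hold 25 and 13; after swapping, the array is [13, 25, 10, 14, 2, 4, 20, 9].
Sweep left to right; for each value list the smaller values that follow it:
13: 4
25: 6
10: 3
14: 3
2: 0
4: 0
20: 1
9: 0
Sum: 4 + 6 + 3 + 3 + 0 + 0 + 1 + 0 = 17

There are 17 inversions.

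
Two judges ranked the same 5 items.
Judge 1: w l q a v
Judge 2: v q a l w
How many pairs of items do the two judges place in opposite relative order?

9

Assign each item its position (1..5) in the first ordering, then rewrite the second ordering as that position sequence:
positions: w→1, l→2, q→3, a→4, v→5
second ordering as positions: [5, 3, 4, 2, 1]
Discordant pairs = inversions in this position sequence.
5: 3, 4, 2, 1 → 4
3: 2, 1 → 2
4: 2, 1 → 2
2: 1 → 1
1: 0
Total: 4 + 2 + 2 + 1 + 0 = 9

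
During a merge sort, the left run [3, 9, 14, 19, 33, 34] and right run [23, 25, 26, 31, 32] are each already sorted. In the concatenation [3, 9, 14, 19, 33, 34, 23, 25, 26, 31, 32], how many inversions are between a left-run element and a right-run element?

Take each right-half value and tally the left-half values above it:
r = 23: 33, 34 → 2
r = 25: 33, 34 → 2
r = 26: 33, 34 → 2
r = 31: 33, 34 → 2
r = 32: 33, 34 → 2
Cross-inversions: 2 + 2 + 2 + 2 + 2 = 10

There are 10 split inversions.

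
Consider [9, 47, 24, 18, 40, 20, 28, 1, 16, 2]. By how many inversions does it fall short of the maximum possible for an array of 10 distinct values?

15

Maximum inversions for 10 distinct elements is C(10, 2) = 10·9/2 = 45.
Current inversions — for each element, count later smaller elements:
9: 2
47: 8
24: 5
18: 3
40: 5
20: 3
28: 3
1: 0
16: 1
2: 0
Current total: 2 + 8 + 5 + 3 + 5 + 3 + 3 + 0 + 1 + 0 = 30
Shortfall: 45 − 30 = 15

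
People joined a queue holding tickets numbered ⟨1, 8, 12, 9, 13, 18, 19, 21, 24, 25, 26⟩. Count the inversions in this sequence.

Count, for each position, how many later elements it exceeds:
1: 0
8: 0
12: 1
9: 0
13: 0
18: 0
19: 0
21: 0
24: 0
25: 0
26: 0
Sum: 0 + 0 + 1 + 0 + 0 + 0 + 0 + 0 + 0 + 0 + 0 = 1

1 inversion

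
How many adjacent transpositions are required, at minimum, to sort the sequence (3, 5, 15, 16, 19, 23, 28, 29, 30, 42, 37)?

1

Each adjacent swap fixes exactly one inversion, so the minimum swap count equals the number of inversions.
Count inversions — for each element, later elements that are smaller:
3: none → 0
5: none → 0
15: none → 0
16: none → 0
19: none → 0
23: none → 0
28: none → 0
29: none → 0
30: none → 0
42: 37 → 1
37: none → 0
Total inversions: 0 + 0 + 0 + 0 + 0 + 0 + 0 + 0 + 0 + 1 + 0 = 1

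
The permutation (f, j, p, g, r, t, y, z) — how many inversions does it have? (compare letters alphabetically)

2

For each element, count later entries that are smaller:
f → none → 0
j → g → 1
p → g → 1
g → none → 0
r → none → 0
t → none → 0
y → none → 0
z → none → 0
Sum: 0 + 1 + 1 + 0 + 0 + 0 + 0 + 0 = 2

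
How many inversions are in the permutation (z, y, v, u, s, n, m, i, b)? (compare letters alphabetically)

For each element, count later entries that are smaller:
z: 8
y: 7
v: 6
u: 5
s: 4
n: 3
m: 2
i: 1
b: 0
Sum: 8 + 7 + 6 + 5 + 4 + 3 + 2 + 1 + 0 = 36

36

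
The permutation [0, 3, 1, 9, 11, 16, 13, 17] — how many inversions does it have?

2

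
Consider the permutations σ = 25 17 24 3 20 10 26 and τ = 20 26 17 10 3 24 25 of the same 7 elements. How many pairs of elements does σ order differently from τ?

Assign each item its position (1..7) in the first ordering, then rewrite the second ordering as that position sequence:
positions: 25→1, 17→2, 24→3, 3→4, 20→5, 10→6, 26→7
second ordering as positions: [5, 7, 2, 6, 4, 3, 1]
Discordant pairs = inversions in this position sequence.
5: 2, 4, 3, 1 → 4
7: 2, 6, 4, 3, 1 → 5
2: 1 → 1
6: 4, 3, 1 → 3
4: 3, 1 → 2
3: 1 → 1
1: 0
Total: 4 + 5 + 1 + 3 + 2 + 1 + 0 = 16

16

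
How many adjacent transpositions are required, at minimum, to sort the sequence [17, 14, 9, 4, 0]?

Swaps: 10

Each adjacent swap fixes exactly one inversion, so the minimum swap count equals the number of inversions.
Count inversions — for each element, later elements that are smaller:
17: 14, 9, 4, 0 → 4
14: 9, 4, 0 → 3
9: 4, 0 → 2
4: 0 → 1
0: none → 0
Total inversions: 4 + 3 + 2 + 1 + 0 = 10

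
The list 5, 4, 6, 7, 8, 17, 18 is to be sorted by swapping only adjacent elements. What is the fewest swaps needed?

There is 1 swap.

The minimum number of adjacent swaps to sort an array equals its inversion count, since every such swap removes exactly one inversion.
Count inversions — for each element, later elements that are smaller:
5: 4 → 1
4: none → 0
6: none → 0
7: none → 0
8: none → 0
17: none → 0
18: none → 0
Total inversions: 1 + 0 + 0 + 0 + 0 + 0 + 0 = 1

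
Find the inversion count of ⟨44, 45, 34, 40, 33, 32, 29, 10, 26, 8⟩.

42

For each element, count later entries that are smaller:
44: 8
45: 8
34: 6
40: 6
33: 5
32: 4
29: 3
10: 1
26: 1
8: 0
Sum: 8 + 8 + 6 + 6 + 5 + 4 + 3 + 1 + 1 + 0 = 42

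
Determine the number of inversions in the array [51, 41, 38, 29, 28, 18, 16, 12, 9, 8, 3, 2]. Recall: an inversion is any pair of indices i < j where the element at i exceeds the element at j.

For each element, count later entries that are smaller:
51 → 41, 38, 29, 28, 18, 16, 12, 9, 8, 3, 2 → 11
41 → 38, 29, 28, 18, 16, 12, 9, 8, 3, 2 → 10
38 → 29, 28, 18, 16, 12, 9, 8, 3, 2 → 9
29 → 28, 18, 16, 12, 9, 8, 3, 2 → 8
28 → 18, 16, 12, 9, 8, 3, 2 → 7
18 → 16, 12, 9, 8, 3, 2 → 6
16 → 12, 9, 8, 3, 2 → 5
12 → 9, 8, 3, 2 → 4
9 → 8, 3, 2 → 3
8 → 3, 2 → 2
3 → 2 → 1
2 → none → 0
Sum: 11 + 10 + 9 + 8 + 7 + 6 + 5 + 4 + 3 + 2 + 1 + 0 = 66

66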